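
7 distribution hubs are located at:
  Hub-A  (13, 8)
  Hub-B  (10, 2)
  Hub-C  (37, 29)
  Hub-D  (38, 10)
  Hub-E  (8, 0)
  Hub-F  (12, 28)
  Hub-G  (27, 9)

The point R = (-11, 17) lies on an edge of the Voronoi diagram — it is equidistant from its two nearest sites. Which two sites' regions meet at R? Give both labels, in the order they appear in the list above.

Hub-E and Hub-F

Squared distances from R to each site:
d²(R, Hub-A) = 576 + 81 = 657
d²(R, Hub-B) = 441 + 225 = 666
d²(R, Hub-C) = 2304 + 144 = 2448
d²(R, Hub-D) = 2401 + 49 = 2450
d²(R, Hub-E) = 361 + 289 = 650
d²(R, Hub-F) = 529 + 121 = 650
d²(R, Hub-G) = 1444 + 64 = 1508
R is equidistant from Hub-E and Hub-F (both at squared distance 650), and every other site is strictly farther — so R lies on the Hub-E–Hub-F Voronoi edge.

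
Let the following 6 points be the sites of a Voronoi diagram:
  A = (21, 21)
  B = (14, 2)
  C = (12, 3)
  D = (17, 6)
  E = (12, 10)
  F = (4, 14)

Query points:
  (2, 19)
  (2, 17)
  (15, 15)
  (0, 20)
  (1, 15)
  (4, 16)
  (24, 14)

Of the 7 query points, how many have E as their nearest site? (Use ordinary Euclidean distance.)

(2, 19) — d² to each: A:365, B:433, C:356, D:394, E:181, F:29 → nearest is F
(2, 17) — d² to each: A:377, B:369, C:296, D:346, E:149, F:13 → nearest is F
(15, 15) — d² to each: A:72, B:170, C:153, D:85, E:34, F:122 → nearest is E
(0, 20) — d² to each: A:442, B:520, C:433, D:485, E:244, F:52 → nearest is F
(1, 15) — d² to each: A:436, B:338, C:265, D:337, E:146, F:10 → nearest is F
(4, 16) — d² to each: A:314, B:296, C:233, D:269, E:100, F:4 → nearest is F
(24, 14) — d² to each: A:58, B:244, C:265, D:113, E:160, F:400 → nearest is A
1 of the 7 points has E as nearest.

1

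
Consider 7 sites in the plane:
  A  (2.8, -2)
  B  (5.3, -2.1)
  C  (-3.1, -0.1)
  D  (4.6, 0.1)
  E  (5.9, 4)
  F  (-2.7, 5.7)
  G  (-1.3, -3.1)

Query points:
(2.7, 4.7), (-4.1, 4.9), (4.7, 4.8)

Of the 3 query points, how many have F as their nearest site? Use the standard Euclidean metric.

(2.7, 4.7) — d² to each: A:44.9, B:53, C:56.68, D:24.77, E:10.73, F:30.16, G:76.84 → nearest is E
(-4.1, 4.9) — d² to each: A:95.22, B:137.36, C:26, D:98.73, E:100.81, F:2.6, G:71.84 → nearest is F
(4.7, 4.8) — d² to each: A:49.85, B:47.97, C:84.85, D:22.1, E:2.08, F:55.57, G:98.41 → nearest is E
1 of the 3 points has F as nearest.

1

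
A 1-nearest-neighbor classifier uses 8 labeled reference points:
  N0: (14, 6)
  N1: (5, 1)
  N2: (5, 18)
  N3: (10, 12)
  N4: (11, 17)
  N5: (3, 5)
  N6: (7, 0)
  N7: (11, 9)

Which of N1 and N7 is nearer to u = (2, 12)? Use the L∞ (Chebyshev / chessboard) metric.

N7

d(u,N1) = max(3, 11) = 11
d(u,N7) = max(9, 3) = 9
11 > 9, so N7 is closer.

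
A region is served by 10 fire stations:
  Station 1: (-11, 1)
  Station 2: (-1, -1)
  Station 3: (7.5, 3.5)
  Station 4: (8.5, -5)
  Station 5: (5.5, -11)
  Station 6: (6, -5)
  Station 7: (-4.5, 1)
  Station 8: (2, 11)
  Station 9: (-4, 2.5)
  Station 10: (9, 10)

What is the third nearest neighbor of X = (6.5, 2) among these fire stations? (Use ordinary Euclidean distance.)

Compare squared distances (the ordering matches that of the actual distances):
d²(X, Station 1) = 306.25 + 1 = 307.25
d²(X, Station 2) = 56.25 + 9 = 65.25
d²(X, Station 3) = 1 + 2.25 = 3.25
d²(X, Station 4) = 4 + 49 = 53
d²(X, Station 5) = 1 + 169 = 170
d²(X, Station 6) = 0.25 + 49 = 49.25
d²(X, Station 7) = 121 + 1 = 122
d²(X, Station 8) = 20.25 + 81 = 101.25
d²(X, Station 9) = 110.25 + 0.25 = 110.5
d²(X, Station 10) = 6.25 + 64 = 70.25
Sorted ascending: Station 3, Station 6, Station 4, Station 2, … — the third-nearest is Station 4.

Station 4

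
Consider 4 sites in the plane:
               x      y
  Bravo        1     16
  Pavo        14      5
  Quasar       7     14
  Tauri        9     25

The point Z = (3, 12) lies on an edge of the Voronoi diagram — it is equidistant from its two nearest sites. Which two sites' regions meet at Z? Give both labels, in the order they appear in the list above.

Bravo and Quasar

Squared distances from Z to each site:
d²(Z, Bravo) = (3−1)² + (12−16)² = 4 + 16 = 20
d²(Z, Pavo) = (3−14)² + (12−5)² = 121 + 49 = 170
d²(Z, Quasar) = (3−7)² + (12−14)² = 16 + 4 = 20
d²(Z, Tauri) = (3−9)² + (12−25)² = 36 + 169 = 205
Z is equidistant from Bravo and Quasar (both at squared distance 20), and every other site is strictly farther — so Z lies on the Bravo–Quasar Voronoi edge.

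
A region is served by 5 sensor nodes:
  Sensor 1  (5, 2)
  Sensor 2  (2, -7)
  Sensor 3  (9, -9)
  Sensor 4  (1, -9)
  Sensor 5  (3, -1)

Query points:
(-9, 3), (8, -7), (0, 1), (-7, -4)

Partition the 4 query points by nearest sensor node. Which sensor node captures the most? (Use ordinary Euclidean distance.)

Sensor 5

(-9, 3) — d² to each: Sensor 1:197, Sensor 2:221, Sensor 3:468, Sensor 4:244, Sensor 5:160 → nearest is Sensor 5
(8, -7) — d² to each: Sensor 1:90, Sensor 2:36, Sensor 3:5, Sensor 4:53, Sensor 5:61 → nearest is Sensor 3
(0, 1) — d² to each: Sensor 1:26, Sensor 2:68, Sensor 3:181, Sensor 4:101, Sensor 5:13 → nearest is Sensor 5
(-7, -4) — d² to each: Sensor 1:180, Sensor 2:90, Sensor 3:281, Sensor 4:89, Sensor 5:109 → nearest is Sensor 4
Tally — Sensor 3:1, Sensor 4:1, Sensor 5:2. Sensor 5 captures the most (2).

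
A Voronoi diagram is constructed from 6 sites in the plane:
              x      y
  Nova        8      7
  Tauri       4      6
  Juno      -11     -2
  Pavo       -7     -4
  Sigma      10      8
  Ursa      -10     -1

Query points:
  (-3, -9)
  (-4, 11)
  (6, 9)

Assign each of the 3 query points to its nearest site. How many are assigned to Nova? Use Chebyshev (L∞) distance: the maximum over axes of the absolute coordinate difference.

1

(-3, -9) — d to each: Nova:16, Tauri:15, Juno:8, Pavo:5, Sigma:17, Ursa:8 → nearest is Pavo
(-4, 11) — d to each: Nova:12, Tauri:8, Juno:13, Pavo:15, Sigma:14, Ursa:12 → nearest is Tauri
(6, 9) — d to each: Nova:2, Tauri:3, Juno:17, Pavo:13, Sigma:4, Ursa:16 → nearest is Nova
1 of the 3 points has Nova as nearest.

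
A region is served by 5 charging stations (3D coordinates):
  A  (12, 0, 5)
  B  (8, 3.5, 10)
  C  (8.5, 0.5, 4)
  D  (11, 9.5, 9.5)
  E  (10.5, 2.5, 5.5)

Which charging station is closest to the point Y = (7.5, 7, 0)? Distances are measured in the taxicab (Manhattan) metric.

d(Y,A) = |7.5−12| + |7−0| + |0−5| = 4.5 + 7 + 5 = 16.5
d(Y,B) = |7.5−8| + |7−3.5| + |0−10| = 0.5 + 3.5 + 10 = 14
d(Y,C) = |7.5−8.5| + |7−0.5| + |0−4| = 1 + 6.5 + 4 = 11.5
d(Y,D) = |7.5−11| + |7−9.5| + |0−9.5| = 3.5 + 2.5 + 9.5 = 15.5
d(Y,E) = |7.5−10.5| + |7−2.5| + |0−5.5| = 3 + 4.5 + 5.5 = 13
The smallest is to C, so Y lies in the Voronoi region of C.

C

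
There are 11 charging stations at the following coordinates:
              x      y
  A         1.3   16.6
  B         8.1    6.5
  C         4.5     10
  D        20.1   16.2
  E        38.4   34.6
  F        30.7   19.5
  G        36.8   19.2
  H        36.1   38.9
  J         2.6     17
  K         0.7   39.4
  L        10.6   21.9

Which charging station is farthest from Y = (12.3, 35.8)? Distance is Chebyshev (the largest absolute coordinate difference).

B

d(Y,A) = max(11, 19.2) = 19.2
d(Y,B) = max(4.2, 29.3) = 29.3
d(Y,C) = max(7.8, 25.8) = 25.8
d(Y,D) = max(7.8, 19.6) = 19.6
d(Y,E) = max(26.1, 1.2) = 26.1
d(Y,F) = max(18.4, 16.3) = 18.4
d(Y,G) = max(24.5, 16.6) = 24.5
d(Y,H) = max(23.8, 3.1) = 23.8
d(Y,J) = max(9.7, 18.8) = 18.8
d(Y,K) = max(11.6, 3.6) = 11.6
d(Y,L) = max(1.7, 13.9) = 13.9
The largest is to B.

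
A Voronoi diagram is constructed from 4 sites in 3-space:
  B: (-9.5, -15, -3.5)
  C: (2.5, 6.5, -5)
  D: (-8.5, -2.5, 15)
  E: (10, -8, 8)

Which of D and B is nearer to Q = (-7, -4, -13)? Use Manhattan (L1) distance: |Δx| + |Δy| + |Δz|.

B

d(Q,D) = |-7−(-8.5)| + |-4−(-2.5)| + |-13−15| = 1.5 + 1.5 + 28 = 31
d(Q,B) = |-7−(-9.5)| + |-4−(-15)| + |-13−(-3.5)| = 2.5 + 11 + 9.5 = 23
31 > 23, so B is closer.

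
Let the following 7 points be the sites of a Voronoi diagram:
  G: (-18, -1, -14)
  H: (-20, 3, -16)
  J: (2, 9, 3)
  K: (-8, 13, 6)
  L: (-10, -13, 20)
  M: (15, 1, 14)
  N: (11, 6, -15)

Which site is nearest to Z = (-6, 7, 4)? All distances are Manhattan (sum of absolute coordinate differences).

d(Z,G) = |-6−(-18)| + |7−(-1)| + |4−(-14)| = 12 + 8 + 18 = 38
d(Z,H) = |-6−(-20)| + |7−3| + |4−(-16)| = 14 + 4 + 20 = 38
d(Z,J) = |-6−2| + |7−9| + |4−3| = 8 + 2 + 1 = 11
d(Z,K) = |-6−(-8)| + |7−13| + |4−6| = 2 + 6 + 2 = 10
d(Z,L) = |-6−(-10)| + |7−(-13)| + |4−20| = 4 + 20 + 16 = 40
d(Z,M) = |-6−15| + |7−1| + |4−14| = 21 + 6 + 10 = 37
d(Z,N) = |-6−11| + |7−6| + |4−(-15)| = 17 + 1 + 19 = 37
The smallest is to K, so Z lies in the Voronoi region of K.

K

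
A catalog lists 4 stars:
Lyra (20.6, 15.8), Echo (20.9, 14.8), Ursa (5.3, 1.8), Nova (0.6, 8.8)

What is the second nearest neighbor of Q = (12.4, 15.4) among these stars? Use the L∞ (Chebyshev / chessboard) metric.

d(Q, Lyra) = max(8.2, 0.4) = 8.2
d(Q, Echo) = max(8.5, 0.6) = 8.5
d(Q, Ursa) = max(7.1, 13.6) = 13.6
d(Q, Nova) = max(11.8, 6.6) = 11.8
Sorted ascending: Lyra, Echo, Nova, … — the second-nearest is Echo.

Echo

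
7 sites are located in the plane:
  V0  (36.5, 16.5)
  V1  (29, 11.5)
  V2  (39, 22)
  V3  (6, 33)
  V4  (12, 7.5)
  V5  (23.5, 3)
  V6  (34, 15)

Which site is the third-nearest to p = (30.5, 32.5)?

V6

Compare squared distances (the ordering matches that of the actual distances):
|pV0|² = (30.5−36.5)² + (32.5−16.5)² = 36 + 256 = 292
|pV1|² = (30.5−29)² + (32.5−11.5)² = 2.25 + 441 = 443.25
|pV2|² = (30.5−39)² + (32.5−22)² = 72.25 + 110.25 = 182.5
|pV3|² = (30.5−6)² + (32.5−33)² = 600.25 + 0.25 = 600.5
|pV4|² = (30.5−12)² + (32.5−7.5)² = 342.25 + 625 = 967.25
|pV5|² = (30.5−23.5)² + (32.5−3)² = 49 + 870.25 = 919.25
|pV6|² = (30.5−34)² + (32.5−15)² = 12.25 + 306.25 = 318.5
Sorted ascending: V2, V0, V6, V1, … — the third-nearest is V6.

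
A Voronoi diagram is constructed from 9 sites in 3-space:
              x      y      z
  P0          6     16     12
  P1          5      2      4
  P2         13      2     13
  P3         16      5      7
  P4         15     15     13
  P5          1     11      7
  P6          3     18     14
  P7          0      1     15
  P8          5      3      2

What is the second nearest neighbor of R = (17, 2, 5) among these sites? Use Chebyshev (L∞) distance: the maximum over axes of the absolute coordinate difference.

d(R,P0) = max(11, 14, 7) = 14
d(R,P1) = max(12, 0, 1) = 12
d(R,P2) = max(4, 0, 8) = 8
d(R,P3) = max(1, 3, 2) = 3
d(R,P4) = max(2, 13, 8) = 13
d(R,P5) = max(16, 9, 2) = 16
d(R,P6) = max(14, 16, 9) = 16
d(R,P7) = max(17, 1, 10) = 17
d(R,P8) = max(12, 1, 3) = 12
Sorted ascending: P3, P2, P1, … — the second-nearest is P2.

P2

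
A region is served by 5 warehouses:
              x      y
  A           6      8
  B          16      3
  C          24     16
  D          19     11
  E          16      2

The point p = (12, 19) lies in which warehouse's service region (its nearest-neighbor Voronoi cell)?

D

Compare squared distances (the ordering matches that of the actual distances):
|pA|² = (12−6)² + (19−8)² = 36 + 121 = 157
|pB|² = (12−16)² + (19−3)² = 16 + 256 = 272
|pC|² = (12−24)² + (19−16)² = 144 + 9 = 153
|pD|² = (12−19)² + (19−11)² = 49 + 64 = 113
|pE|² = (12−16)² + (19−2)² = 16 + 289 = 305
D is nearest.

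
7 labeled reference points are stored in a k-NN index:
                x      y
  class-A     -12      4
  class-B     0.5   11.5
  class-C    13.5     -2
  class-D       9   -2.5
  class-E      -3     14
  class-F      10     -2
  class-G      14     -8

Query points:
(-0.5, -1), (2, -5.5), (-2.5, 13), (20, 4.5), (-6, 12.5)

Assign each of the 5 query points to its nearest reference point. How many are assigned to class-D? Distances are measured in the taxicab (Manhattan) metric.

(-0.5, -1) — d to each: class-A:16.5, class-B:13.5, class-C:15, class-D:11, class-E:17.5, class-F:11.5, class-G:21.5 → nearest is class-D
(2, -5.5) — d to each: class-A:23.5, class-B:18.5, class-C:15, class-D:10, class-E:24.5, class-F:11.5, class-G:14.5 → nearest is class-D
(-2.5, 13) — d to each: class-A:18.5, class-B:4.5, class-C:31, class-D:27, class-E:1.5, class-F:27.5, class-G:37.5 → nearest is class-E
(20, 4.5) — d to each: class-A:32.5, class-B:26.5, class-C:13, class-D:18, class-E:32.5, class-F:16.5, class-G:18.5 → nearest is class-C
(-6, 12.5) — d to each: class-A:14.5, class-B:7.5, class-C:34, class-D:30, class-E:4.5, class-F:30.5, class-G:40.5 → nearest is class-E
2 of the 5 points have class-D as nearest.

2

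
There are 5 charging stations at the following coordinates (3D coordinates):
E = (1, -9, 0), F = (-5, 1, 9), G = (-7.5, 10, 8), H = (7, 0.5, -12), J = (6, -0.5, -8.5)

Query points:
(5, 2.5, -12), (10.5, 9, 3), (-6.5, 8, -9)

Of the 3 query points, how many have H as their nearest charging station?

1

(5, 2.5, -12) — d² to each: E:292.25, F:543.25, G:612.5, H:8, J:22.25 → nearest is H
(10.5, 9, 3) — d² to each: E:423.25, F:340.25, G:350, H:309.5, J:242.75 → nearest is J
(-6.5, 8, -9) — d² to each: E:426.25, F:375.25, G:294, H:247.5, J:228.75 → nearest is J
1 of the 3 points has H as nearest.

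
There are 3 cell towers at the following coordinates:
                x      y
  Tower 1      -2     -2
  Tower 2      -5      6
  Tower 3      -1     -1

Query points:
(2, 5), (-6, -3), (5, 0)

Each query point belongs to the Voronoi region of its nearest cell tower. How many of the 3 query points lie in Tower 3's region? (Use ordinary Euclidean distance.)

2

(2, 5) — d² to each: Tower 1:65, Tower 2:50, Tower 3:45 → nearest is Tower 3
(-6, -3) — d² to each: Tower 1:17, Tower 2:82, Tower 3:29 → nearest is Tower 1
(5, 0) — d² to each: Tower 1:53, Tower 2:136, Tower 3:37 → nearest is Tower 3
2 of the 3 points have Tower 3 as nearest.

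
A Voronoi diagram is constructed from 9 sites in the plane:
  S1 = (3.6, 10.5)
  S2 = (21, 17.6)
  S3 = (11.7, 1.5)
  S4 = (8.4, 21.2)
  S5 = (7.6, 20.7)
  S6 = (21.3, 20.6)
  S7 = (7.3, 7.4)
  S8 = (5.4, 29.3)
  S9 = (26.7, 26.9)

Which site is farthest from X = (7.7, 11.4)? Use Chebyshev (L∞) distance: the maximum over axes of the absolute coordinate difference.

S9

d(X,S1) = max(4.1, 0.9) = 4.1
d(X,S2) = max(13.3, 6.2) = 13.3
d(X,S3) = max(4, 9.9) = 9.9
d(X,S4) = max(0.7, 9.8) = 9.8
d(X,S5) = max(0.1, 9.3) = 9.3
d(X,S6) = max(13.6, 9.2) = 13.6
d(X,S7) = max(0.4, 4) = 4
d(X,S8) = max(2.3, 17.9) = 17.9
d(X,S9) = max(19, 15.5) = 19
The largest is to S9.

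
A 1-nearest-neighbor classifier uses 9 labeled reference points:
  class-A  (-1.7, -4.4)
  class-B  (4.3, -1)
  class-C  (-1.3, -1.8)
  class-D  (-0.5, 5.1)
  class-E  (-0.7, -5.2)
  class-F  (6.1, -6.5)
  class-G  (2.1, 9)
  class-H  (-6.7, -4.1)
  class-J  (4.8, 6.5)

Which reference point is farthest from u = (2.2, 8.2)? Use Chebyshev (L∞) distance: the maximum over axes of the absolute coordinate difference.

d(u, class-A) = max(3.9, 12.6) = 12.6
d(u, class-B) = max(2.1, 9.2) = 9.2
d(u, class-C) = max(3.5, 10) = 10
d(u, class-D) = max(2.7, 3.1) = 3.1
d(u, class-E) = max(2.9, 13.4) = 13.4
d(u, class-F) = max(3.9, 14.7) = 14.7
d(u, class-G) = max(0.1, 0.8) = 0.8
d(u, class-H) = max(8.9, 12.3) = 12.3
d(u, class-J) = max(2.6, 1.7) = 2.6
The largest is to class-F.

class-F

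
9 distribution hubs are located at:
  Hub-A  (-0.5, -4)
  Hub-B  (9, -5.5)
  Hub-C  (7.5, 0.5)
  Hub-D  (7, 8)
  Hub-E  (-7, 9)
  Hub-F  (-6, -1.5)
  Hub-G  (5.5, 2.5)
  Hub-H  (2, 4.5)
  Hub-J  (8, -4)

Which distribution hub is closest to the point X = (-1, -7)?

Squared Euclidean distances:
d²(X, Hub-A) = (-1−(-0.5))² + (-7−(-4))² = 0.25 + 9 = 9.25
d²(X, Hub-B) = (-1−9)² + (-7−(-5.5))² = 100 + 2.25 = 102.25
d²(X, Hub-C) = (-1−7.5)² + (-7−0.5)² = 72.25 + 56.25 = 128.5
d²(X, Hub-D) = (-1−7)² + (-7−8)² = 64 + 225 = 289
d²(X, Hub-E) = (-1−(-7))² + (-7−9)² = 36 + 256 = 292
d²(X, Hub-F) = (-1−(-6))² + (-7−(-1.5))² = 25 + 30.25 = 55.25
d²(X, Hub-G) = (-1−5.5)² + (-7−2.5)² = 42.25 + 90.25 = 132.5
d²(X, Hub-H) = (-1−2)² + (-7−4.5)² = 9 + 132.25 = 141.25
d²(X, Hub-J) = (-1−8)² + (-7−(-4))² = 81 + 9 = 90
Minimum is at Hub-A.

Hub-A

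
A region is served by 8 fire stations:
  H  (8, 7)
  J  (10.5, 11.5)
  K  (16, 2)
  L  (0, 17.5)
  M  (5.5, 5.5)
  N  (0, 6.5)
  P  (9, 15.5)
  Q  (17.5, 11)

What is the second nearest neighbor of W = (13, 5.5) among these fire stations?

Since √ is increasing, it suffices to compare squared distances:
|WH|² = (13−8)² + (5.5−7)² = 25 + 2.25 = 27.25
|WJ|² = (13−10.5)² + (5.5−11.5)² = 6.25 + 36 = 42.25
|WK|² = (13−16)² + (5.5−2)² = 9 + 12.25 = 21.25
|WL|² = (13−0)² + (5.5−17.5)² = 169 + 144 = 313
|WM|² = (13−5.5)² + (5.5−5.5)² = 56.25 + 0 = 56.25
|WN|² = (13−0)² + (5.5−6.5)² = 169 + 1 = 170
|WP|² = (13−9)² + (5.5−15.5)² = 16 + 100 = 116
|WQ|² = (13−17.5)² + (5.5−11)² = 20.25 + 30.25 = 50.5
Sorted ascending: K, H, J, … — the second-nearest is H.

H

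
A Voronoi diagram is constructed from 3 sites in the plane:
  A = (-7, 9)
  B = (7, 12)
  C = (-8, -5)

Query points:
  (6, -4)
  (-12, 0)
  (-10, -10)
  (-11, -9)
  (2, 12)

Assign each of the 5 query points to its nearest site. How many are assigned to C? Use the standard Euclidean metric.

4

(6, -4) — d² to each: A:338, B:257, C:197 → nearest is C
(-12, 0) — d² to each: A:106, B:505, C:41 → nearest is C
(-10, -10) — d² to each: A:370, B:773, C:29 → nearest is C
(-11, -9) — d² to each: A:340, B:765, C:25 → nearest is C
(2, 12) — d² to each: A:90, B:25, C:389 → nearest is B
4 of the 5 points have C as nearest.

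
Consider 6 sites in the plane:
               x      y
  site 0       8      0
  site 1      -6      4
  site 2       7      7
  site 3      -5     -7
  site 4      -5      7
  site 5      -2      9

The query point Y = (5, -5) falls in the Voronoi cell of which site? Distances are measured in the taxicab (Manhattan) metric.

site 0

d(Y, site 0) = |5−8| + |-5−0| = 3 + 5 = 8
d(Y, site 1) = |5−(-6)| + |-5−4| = 11 + 9 = 20
d(Y, site 2) = |5−7| + |-5−7| = 2 + 12 = 14
d(Y, site 3) = |5−(-5)| + |-5−(-7)| = 10 + 2 = 12
d(Y, site 4) = |5−(-5)| + |-5−7| = 10 + 12 = 22
d(Y, site 5) = |5−(-2)| + |-5−9| = 7 + 14 = 21
Minimum is at site 0.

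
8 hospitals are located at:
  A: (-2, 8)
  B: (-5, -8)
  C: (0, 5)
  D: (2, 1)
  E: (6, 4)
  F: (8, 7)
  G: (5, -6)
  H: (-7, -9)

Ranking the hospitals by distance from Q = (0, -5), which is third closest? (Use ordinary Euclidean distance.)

Squared Euclidean distances:
|QA|² = (0−(-2))² + (-5−8)² = 4 + 169 = 173
|QB|² = (0−(-5))² + (-5−(-8))² = 25 + 9 = 34
|QC|² = (0−0)² + (-5−5)² = 0 + 100 = 100
|QD|² = (0−2)² + (-5−1)² = 4 + 36 = 40
|QE|² = (0−6)² + (-5−4)² = 36 + 81 = 117
|QF|² = (0−8)² + (-5−7)² = 64 + 144 = 208
|QG|² = (0−5)² + (-5−(-6))² = 25 + 1 = 26
|QH|² = (0−(-7))² + (-5−(-9))² = 49 + 16 = 65
Sorted ascending: G, B, D, H, … — the third-nearest is D.

D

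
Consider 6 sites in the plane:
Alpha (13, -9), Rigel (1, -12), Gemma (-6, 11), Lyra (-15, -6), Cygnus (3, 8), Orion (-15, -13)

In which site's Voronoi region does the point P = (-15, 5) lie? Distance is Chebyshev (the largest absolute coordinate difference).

Gemma

d(P, Alpha) = max(28, 14) = 28
d(P, Rigel) = max(16, 17) = 17
d(P, Gemma) = max(9, 6) = 9
d(P, Lyra) = max(0, 11) = 11
d(P, Cygnus) = max(18, 3) = 18
d(P, Orion) = max(0, 18) = 18
Gemma is nearest.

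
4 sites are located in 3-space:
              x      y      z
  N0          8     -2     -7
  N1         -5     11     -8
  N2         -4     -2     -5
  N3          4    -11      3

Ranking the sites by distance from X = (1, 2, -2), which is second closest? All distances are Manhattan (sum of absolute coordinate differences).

N0

d(X,N0) = |1−8| + |2−(-2)| + |-2−(-7)| = 7 + 4 + 5 = 16
d(X,N1) = |1−(-5)| + |2−11| + |-2−(-8)| = 6 + 9 + 6 = 21
d(X,N2) = |1−(-4)| + |2−(-2)| + |-2−(-5)| = 5 + 4 + 3 = 12
d(X,N3) = |1−4| + |2−(-11)| + |-2−3| = 3 + 13 + 5 = 21
Sorted ascending: N2, N0, N1, … — the second-nearest is N0.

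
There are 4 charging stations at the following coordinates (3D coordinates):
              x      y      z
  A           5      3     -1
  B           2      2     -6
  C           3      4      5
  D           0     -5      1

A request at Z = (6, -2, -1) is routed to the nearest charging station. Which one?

Compare squared distances (the ordering matches that of the actual distances):
|ZA|² = (6−5)² + (-2−3)² + (-1−(-1))² = 1 + 25 + 0 = 26
|ZB|² = (6−2)² + (-2−2)² + (-1−(-6))² = 16 + 16 + 25 = 57
|ZC|² = (6−3)² + (-2−4)² + (-1−5)² = 9 + 36 + 36 = 81
|ZD|² = (6−0)² + (-2−(-5))² + (-1−1)² = 36 + 9 + 4 = 49
Minimum is at A.

A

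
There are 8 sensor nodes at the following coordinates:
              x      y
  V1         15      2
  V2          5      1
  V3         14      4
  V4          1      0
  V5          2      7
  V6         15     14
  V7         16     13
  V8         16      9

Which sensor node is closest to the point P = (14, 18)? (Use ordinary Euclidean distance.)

Since √ is increasing, it suffices to compare squared distances:
|PV1|² = (14−15)² + (18−2)² = 1 + 256 = 257
|PV2|² = (14−5)² + (18−1)² = 81 + 289 = 370
|PV3|² = (14−14)² + (18−4)² = 0 + 196 = 196
|PV4|² = (14−1)² + (18−0)² = 169 + 324 = 493
|PV5|² = (14−2)² + (18−7)² = 144 + 121 = 265
|PV6|² = (14−15)² + (18−14)² = 1 + 16 = 17
|PV7|² = (14−16)² + (18−13)² = 4 + 25 = 29
|PV8|² = (14−16)² + (18−9)² = 4 + 81 = 85
The smallest is to V6, so P lies in the Voronoi region of V6.

V6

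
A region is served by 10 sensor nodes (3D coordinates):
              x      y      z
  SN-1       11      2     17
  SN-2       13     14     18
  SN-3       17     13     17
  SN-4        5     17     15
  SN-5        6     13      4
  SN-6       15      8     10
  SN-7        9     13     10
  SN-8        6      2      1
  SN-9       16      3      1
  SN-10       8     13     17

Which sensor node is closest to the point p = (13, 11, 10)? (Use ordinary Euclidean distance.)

Compare squared distances (the ordering matches that of the actual distances):
d²(p, SN-1) = 4 + 81 + 49 = 134
d²(p, SN-2) = 0 + 9 + 64 = 73
d²(p, SN-3) = 16 + 4 + 49 = 69
d²(p, SN-4) = 64 + 36 + 25 = 125
d²(p, SN-5) = 49 + 4 + 36 = 89
d²(p, SN-6) = 4 + 9 + 0 = 13
d²(p, SN-7) = 16 + 4 + 0 = 20
d²(p, SN-8) = 49 + 81 + 81 = 211
d²(p, SN-9) = 9 + 64 + 81 = 154
d²(p, SN-10) = 25 + 4 + 49 = 78
SN-6 is nearest.

SN-6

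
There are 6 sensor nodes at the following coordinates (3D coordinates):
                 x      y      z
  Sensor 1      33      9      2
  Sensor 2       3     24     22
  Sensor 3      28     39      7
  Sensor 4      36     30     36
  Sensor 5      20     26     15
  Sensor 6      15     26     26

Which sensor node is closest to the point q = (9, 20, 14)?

Since √ is increasing, it suffices to compare squared distances:
d²(q, Sensor 1) = (9−33)² + (20−9)² + (14−2)² = 576 + 121 + 144 = 841
d²(q, Sensor 2) = (9−3)² + (20−24)² + (14−22)² = 36 + 16 + 64 = 116
d²(q, Sensor 3) = (9−28)² + (20−39)² + (14−7)² = 361 + 361 + 49 = 771
d²(q, Sensor 4) = (9−36)² + (20−30)² + (14−36)² = 729 + 100 + 484 = 1313
d²(q, Sensor 5) = (9−20)² + (20−26)² + (14−15)² = 121 + 36 + 1 = 158
d²(q, Sensor 6) = (9−15)² + (20−26)² + (14−26)² = 36 + 36 + 144 = 216
The smallest is to Sensor 2, so q lies in the Voronoi region of Sensor 2.

Sensor 2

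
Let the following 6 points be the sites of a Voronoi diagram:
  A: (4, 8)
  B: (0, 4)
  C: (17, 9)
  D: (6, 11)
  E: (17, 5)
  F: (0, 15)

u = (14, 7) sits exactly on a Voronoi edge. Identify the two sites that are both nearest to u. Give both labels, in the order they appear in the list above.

Squared distances from u to each site:
|uA|² = (14−4)² + (7−8)² = 100 + 1 = 101
|uB|² = (14−0)² + (7−4)² = 196 + 9 = 205
|uC|² = (14−17)² + (7−9)² = 9 + 4 = 13
|uD|² = (14−6)² + (7−11)² = 64 + 16 = 80
|uE|² = (14−17)² + (7−5)² = 9 + 4 = 13
|uF|² = (14−0)² + (7−15)² = 196 + 64 = 260
u is equidistant from C and E (both at squared distance 13), and every other site is strictly farther — so u lies on the C–E Voronoi edge.

C and E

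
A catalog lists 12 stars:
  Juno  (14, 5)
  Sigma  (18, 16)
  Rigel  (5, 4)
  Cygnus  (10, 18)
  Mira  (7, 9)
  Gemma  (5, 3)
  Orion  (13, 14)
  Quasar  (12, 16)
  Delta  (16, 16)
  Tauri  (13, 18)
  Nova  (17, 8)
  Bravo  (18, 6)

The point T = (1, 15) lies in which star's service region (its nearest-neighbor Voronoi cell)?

Compare squared distances (the ordering matches that of the actual distances):
d²(T, Juno) = (1−14)² + (15−5)² = 169 + 100 = 269
d²(T, Sigma) = (1−18)² + (15−16)² = 289 + 1 = 290
d²(T, Rigel) = (1−5)² + (15−4)² = 16 + 121 = 137
d²(T, Cygnus) = (1−10)² + (15−18)² = 81 + 9 = 90
d²(T, Mira) = (1−7)² + (15−9)² = 36 + 36 = 72
d²(T, Gemma) = (1−5)² + (15−3)² = 16 + 144 = 160
d²(T, Orion) = (1−13)² + (15−14)² = 144 + 1 = 145
d²(T, Quasar) = (1−12)² + (15−16)² = 121 + 1 = 122
d²(T, Delta) = (1−16)² + (15−16)² = 225 + 1 = 226
d²(T, Tauri) = (1−13)² + (15−18)² = 144 + 9 = 153
d²(T, Nova) = (1−17)² + (15−8)² = 256 + 49 = 305
d²(T, Bravo) = (1−18)² + (15−6)² = 289 + 81 = 370
Minimum is at Mira.

Mira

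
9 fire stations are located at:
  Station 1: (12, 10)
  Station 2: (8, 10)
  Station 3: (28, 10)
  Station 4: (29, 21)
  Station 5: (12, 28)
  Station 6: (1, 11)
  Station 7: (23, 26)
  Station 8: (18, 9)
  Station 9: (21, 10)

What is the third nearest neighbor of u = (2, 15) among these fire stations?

Since √ is increasing, it suffices to compare squared distances:
d²(u, Station 1) = (2−12)² + (15−10)² = 100 + 25 = 125
d²(u, Station 2) = (2−8)² + (15−10)² = 36 + 25 = 61
d²(u, Station 3) = (2−28)² + (15−10)² = 676 + 25 = 701
d²(u, Station 4) = (2−29)² + (15−21)² = 729 + 36 = 765
d²(u, Station 5) = (2−12)² + (15−28)² = 100 + 169 = 269
d²(u, Station 6) = (2−1)² + (15−11)² = 1 + 16 = 17
d²(u, Station 7) = (2−23)² + (15−26)² = 441 + 121 = 562
d²(u, Station 8) = (2−18)² + (15−9)² = 256 + 36 = 292
d²(u, Station 9) = (2−21)² + (15−10)² = 361 + 25 = 386
Sorted ascending: Station 6, Station 2, Station 1, Station 5, … — the third-nearest is Station 1.

Station 1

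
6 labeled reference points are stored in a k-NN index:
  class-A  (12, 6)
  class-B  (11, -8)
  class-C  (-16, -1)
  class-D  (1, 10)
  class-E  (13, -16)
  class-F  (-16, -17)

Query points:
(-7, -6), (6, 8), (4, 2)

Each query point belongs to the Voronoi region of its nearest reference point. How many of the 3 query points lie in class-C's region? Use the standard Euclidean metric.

1

(-7, -6) — d² to each: class-A:505, class-B:328, class-C:106, class-D:320, class-E:500, class-F:202 → nearest is class-C
(6, 8) — d² to each: class-A:40, class-B:281, class-C:565, class-D:29, class-E:625, class-F:1109 → nearest is class-D
(4, 2) — d² to each: class-A:80, class-B:149, class-C:409, class-D:73, class-E:405, class-F:761 → nearest is class-D
1 of the 3 points has class-C as nearest.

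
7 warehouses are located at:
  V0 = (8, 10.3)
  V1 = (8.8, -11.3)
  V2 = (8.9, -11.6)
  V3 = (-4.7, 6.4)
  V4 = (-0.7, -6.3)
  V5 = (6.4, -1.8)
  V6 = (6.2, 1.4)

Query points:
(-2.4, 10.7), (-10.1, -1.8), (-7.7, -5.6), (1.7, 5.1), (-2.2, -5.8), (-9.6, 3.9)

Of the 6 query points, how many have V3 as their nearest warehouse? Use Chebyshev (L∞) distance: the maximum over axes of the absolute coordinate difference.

3

(-2.4, 10.7) — d to each: V0:10.4, V1:22, V2:22.3, V3:4.3, V4:17, V5:12.5, V6:9.3 → nearest is V3
(-10.1, -1.8) — d to each: V0:18.1, V1:18.9, V2:19, V3:8.2, V4:9.4, V5:16.5, V6:16.3 → nearest is V3
(-7.7, -5.6) — d to each: V0:15.9, V1:16.5, V2:16.6, V3:12, V4:7, V5:14.1, V6:13.9 → nearest is V4
(1.7, 5.1) — d to each: V0:6.3, V1:16.4, V2:16.7, V3:6.4, V4:11.4, V5:6.9, V6:4.5 → nearest is V6
(-2.2, -5.8) — d to each: V0:16.1, V1:11, V2:11.1, V3:12.2, V4:1.5, V5:8.6, V6:8.4 → nearest is V4
(-9.6, 3.9) — d to each: V0:17.6, V1:18.4, V2:18.5, V3:4.9, V4:10.2, V5:16, V6:15.8 → nearest is V3
3 of the 6 points have V3 as nearest.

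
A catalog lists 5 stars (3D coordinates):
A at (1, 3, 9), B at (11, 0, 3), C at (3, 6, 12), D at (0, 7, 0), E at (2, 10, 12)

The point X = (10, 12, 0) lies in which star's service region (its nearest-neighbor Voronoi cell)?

D

Squared Euclidean distances:
|XA|² = (10−1)² + (12−3)² + (0−9)² = 81 + 81 + 81 = 243
|XB|² = (10−11)² + (12−0)² + (0−3)² = 1 + 144 + 9 = 154
|XC|² = (10−3)² + (12−6)² + (0−12)² = 49 + 36 + 144 = 229
|XD|² = (10−0)² + (12−7)² + (0−0)² = 100 + 25 + 0 = 125
|XE|² = (10−2)² + (12−10)² + (0−12)² = 64 + 4 + 144 = 212
Minimum is at D.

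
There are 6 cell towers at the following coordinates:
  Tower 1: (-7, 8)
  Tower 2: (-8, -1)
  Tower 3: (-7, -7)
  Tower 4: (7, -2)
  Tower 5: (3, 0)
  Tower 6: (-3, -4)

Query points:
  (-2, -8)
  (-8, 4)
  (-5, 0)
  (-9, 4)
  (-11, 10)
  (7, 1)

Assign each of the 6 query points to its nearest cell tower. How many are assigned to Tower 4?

(-2, -8) — d² to each: Tower 1:281, Tower 2:85, Tower 3:26, Tower 4:117, Tower 5:89, Tower 6:17 → nearest is Tower 6
(-8, 4) — d² to each: Tower 1:17, Tower 2:25, Tower 3:122, Tower 4:261, Tower 5:137, Tower 6:89 → nearest is Tower 1
(-5, 0) — d² to each: Tower 1:68, Tower 2:10, Tower 3:53, Tower 4:148, Tower 5:64, Tower 6:20 → nearest is Tower 2
(-9, 4) — d² to each: Tower 1:20, Tower 2:26, Tower 3:125, Tower 4:292, Tower 5:160, Tower 6:100 → nearest is Tower 1
(-11, 10) — d² to each: Tower 1:20, Tower 2:130, Tower 3:305, Tower 4:468, Tower 5:296, Tower 6:260 → nearest is Tower 1
(7, 1) — d² to each: Tower 1:245, Tower 2:229, Tower 3:260, Tower 4:9, Tower 5:17, Tower 6:125 → nearest is Tower 4
1 of the 6 points has Tower 4 as nearest.

1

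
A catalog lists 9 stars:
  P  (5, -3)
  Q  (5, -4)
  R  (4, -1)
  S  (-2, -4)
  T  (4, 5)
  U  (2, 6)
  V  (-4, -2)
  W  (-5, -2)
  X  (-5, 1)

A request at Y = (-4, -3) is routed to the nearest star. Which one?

V

Squared Euclidean distances:
|YP|² = (-4−5)² + (-3−(-3))² = 81 + 0 = 81
|YQ|² = (-4−5)² + (-3−(-4))² = 81 + 1 = 82
|YR|² = (-4−4)² + (-3−(-1))² = 64 + 4 = 68
|YS|² = (-4−(-2))² + (-3−(-4))² = 4 + 1 = 5
|YT|² = (-4−4)² + (-3−5)² = 64 + 64 = 128
|YU|² = (-4−2)² + (-3−6)² = 36 + 81 = 117
|YV|² = (-4−(-4))² + (-3−(-2))² = 0 + 1 = 1
|YW|² = (-4−(-5))² + (-3−(-2))² = 1 + 1 = 2
|YX|² = (-4−(-5))² + (-3−1)² = 1 + 16 = 17
Minimum is at V.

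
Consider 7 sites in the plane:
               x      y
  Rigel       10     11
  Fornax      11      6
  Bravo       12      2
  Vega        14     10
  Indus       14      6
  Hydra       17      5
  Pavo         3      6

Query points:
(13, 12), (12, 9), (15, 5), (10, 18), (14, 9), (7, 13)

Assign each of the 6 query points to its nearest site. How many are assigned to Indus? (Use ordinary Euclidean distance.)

1

(13, 12) — d² to each: Rigel:10, Fornax:40, Bravo:101, Vega:5, Indus:37, Hydra:65, Pavo:136 → nearest is Vega
(12, 9) — d² to each: Rigel:8, Fornax:10, Bravo:49, Vega:5, Indus:13, Hydra:41, Pavo:90 → nearest is Vega
(15, 5) — d² to each: Rigel:61, Fornax:17, Bravo:18, Vega:26, Indus:2, Hydra:4, Pavo:145 → nearest is Indus
(10, 18) — d² to each: Rigel:49, Fornax:145, Bravo:260, Vega:80, Indus:160, Hydra:218, Pavo:193 → nearest is Rigel
(14, 9) — d² to each: Rigel:20, Fornax:18, Bravo:53, Vega:1, Indus:9, Hydra:25, Pavo:130 → nearest is Vega
(7, 13) — d² to each: Rigel:13, Fornax:65, Bravo:146, Vega:58, Indus:98, Hydra:164, Pavo:65 → nearest is Rigel
1 of the 6 points has Indus as nearest.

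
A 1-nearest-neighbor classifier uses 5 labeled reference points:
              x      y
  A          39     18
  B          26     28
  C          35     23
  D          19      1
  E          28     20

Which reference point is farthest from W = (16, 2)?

Compare squared distances (the ordering matches that of the actual distances):
|WA|² = (16−39)² + (2−18)² = 529 + 256 = 785
|WB|² = (16−26)² + (2−28)² = 100 + 676 = 776
|WC|² = (16−35)² + (2−23)² = 361 + 441 = 802
|WD|² = (16−19)² + (2−1)² = 9 + 1 = 10
|WE|² = (16−28)² + (2−20)² = 144 + 324 = 468
The largest is to C.

C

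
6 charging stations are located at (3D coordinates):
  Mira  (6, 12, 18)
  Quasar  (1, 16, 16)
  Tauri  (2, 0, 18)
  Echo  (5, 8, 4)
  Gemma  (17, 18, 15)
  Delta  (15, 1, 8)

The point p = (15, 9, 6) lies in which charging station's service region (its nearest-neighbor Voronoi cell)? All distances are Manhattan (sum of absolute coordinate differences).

Delta

d(p, Mira) = |15−6| + |9−12| + |6−18| = 9 + 3 + 12 = 24
d(p, Quasar) = |15−1| + |9−16| + |6−16| = 14 + 7 + 10 = 31
d(p, Tauri) = |15−2| + |9−0| + |6−18| = 13 + 9 + 12 = 34
d(p, Echo) = |15−5| + |9−8| + |6−4| = 10 + 1 + 2 = 13
d(p, Gemma) = |15−17| + |9−18| + |6−15| = 2 + 9 + 9 = 20
d(p, Delta) = |15−15| + |9−1| + |6−8| = 0 + 8 + 2 = 10
The smallest is to Delta, so p lies in the Voronoi region of Delta.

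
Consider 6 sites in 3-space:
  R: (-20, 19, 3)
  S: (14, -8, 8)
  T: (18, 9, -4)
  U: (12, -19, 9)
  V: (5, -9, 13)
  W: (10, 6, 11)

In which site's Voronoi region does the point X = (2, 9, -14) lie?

Squared Euclidean distances:
|XR|² = (2−(-20))² + (9−19)² + (-14−3)² = 484 + 100 + 289 = 873
|XS|² = (2−14)² + (9−(-8))² + (-14−8)² = 144 + 289 + 484 = 917
|XT|² = (2−18)² + (9−9)² + (-14−(-4))² = 256 + 0 + 100 = 356
|XU|² = (2−12)² + (9−(-19))² + (-14−9)² = 100 + 784 + 529 = 1413
|XV|² = (2−5)² + (9−(-9))² + (-14−13)² = 9 + 324 + 729 = 1062
|XW|² = (2−10)² + (9−6)² + (-14−11)² = 64 + 9 + 625 = 698
The smallest is to T, so X lies in the Voronoi region of T.

T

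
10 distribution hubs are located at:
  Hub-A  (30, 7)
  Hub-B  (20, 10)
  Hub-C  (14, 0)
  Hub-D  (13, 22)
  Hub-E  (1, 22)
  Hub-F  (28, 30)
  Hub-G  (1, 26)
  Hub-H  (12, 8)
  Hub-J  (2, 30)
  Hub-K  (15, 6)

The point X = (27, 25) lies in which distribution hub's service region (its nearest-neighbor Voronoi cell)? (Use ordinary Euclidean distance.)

Hub-F

Compare squared distances (the ordering matches that of the actual distances):
d²(X, Hub-A) = (27−30)² + (25−7)² = 9 + 324 = 333
d²(X, Hub-B) = (27−20)² + (25−10)² = 49 + 225 = 274
d²(X, Hub-C) = (27−14)² + (25−0)² = 169 + 625 = 794
d²(X, Hub-D) = (27−13)² + (25−22)² = 196 + 9 = 205
d²(X, Hub-E) = (27−1)² + (25−22)² = 676 + 9 = 685
d²(X, Hub-F) = (27−28)² + (25−30)² = 1 + 25 = 26
d²(X, Hub-G) = (27−1)² + (25−26)² = 676 + 1 = 677
d²(X, Hub-H) = (27−12)² + (25−8)² = 225 + 289 = 514
d²(X, Hub-J) = (27−2)² + (25−30)² = 625 + 25 = 650
d²(X, Hub-K) = (27−15)² + (25−6)² = 144 + 361 = 505
Minimum is at Hub-F.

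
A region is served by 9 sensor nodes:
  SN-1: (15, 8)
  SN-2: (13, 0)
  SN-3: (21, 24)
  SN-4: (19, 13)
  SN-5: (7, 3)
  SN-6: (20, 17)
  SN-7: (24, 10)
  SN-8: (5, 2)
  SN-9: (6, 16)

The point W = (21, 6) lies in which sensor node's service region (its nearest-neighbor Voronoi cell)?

SN-7

Since √ is increasing, it suffices to compare squared distances:
d²(W, SN-1) = 36 + 4 = 40
d²(W, SN-2) = 64 + 36 = 100
d²(W, SN-3) = 0 + 324 = 324
d²(W, SN-4) = 4 + 49 = 53
d²(W, SN-5) = 196 + 9 = 205
d²(W, SN-6) = 1 + 121 = 122
d²(W, SN-7) = 9 + 16 = 25
d²(W, SN-8) = 256 + 16 = 272
d²(W, SN-9) = 225 + 100 = 325
Minimum is at SN-7.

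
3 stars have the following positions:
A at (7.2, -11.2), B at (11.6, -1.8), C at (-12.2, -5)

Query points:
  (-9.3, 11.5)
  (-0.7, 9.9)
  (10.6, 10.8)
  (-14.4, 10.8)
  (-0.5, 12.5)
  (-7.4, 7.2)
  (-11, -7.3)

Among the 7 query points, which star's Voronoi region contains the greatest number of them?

(-9.3, 11.5) — d² to each: A:787.54, B:613.7, C:280.66 → nearest is C
(-0.7, 9.9) — d² to each: A:507.62, B:288.18, C:354.26 → nearest is B
(10.6, 10.8) — d² to each: A:495.56, B:159.76, C:769.48 → nearest is B
(-14.4, 10.8) — d² to each: A:950.56, B:834.76, C:254.48 → nearest is C
(-0.5, 12.5) — d² to each: A:620.98, B:350.9, C:443.14 → nearest is B
(-7.4, 7.2) — d² to each: A:551.72, B:442, C:171.88 → nearest is C
(-11, -7.3) — d² to each: A:346.45, B:541.01, C:6.73 → nearest is C
Tally — B:3, C:4. C captures the most (4).

C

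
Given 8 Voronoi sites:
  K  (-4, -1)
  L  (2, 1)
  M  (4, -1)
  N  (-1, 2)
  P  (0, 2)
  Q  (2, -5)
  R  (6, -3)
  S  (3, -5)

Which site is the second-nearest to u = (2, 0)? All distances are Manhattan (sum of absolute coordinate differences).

d(u,K) = 6 + 1 = 7
d(u,L) = 0 + 1 = 1
d(u,M) = 2 + 1 = 3
d(u,N) = 3 + 2 = 5
d(u,P) = 2 + 2 = 4
d(u,Q) = 0 + 5 = 5
d(u,R) = 4 + 3 = 7
d(u,S) = 1 + 5 = 6
Sorted ascending: L, M, P, … — the second-nearest is M.

M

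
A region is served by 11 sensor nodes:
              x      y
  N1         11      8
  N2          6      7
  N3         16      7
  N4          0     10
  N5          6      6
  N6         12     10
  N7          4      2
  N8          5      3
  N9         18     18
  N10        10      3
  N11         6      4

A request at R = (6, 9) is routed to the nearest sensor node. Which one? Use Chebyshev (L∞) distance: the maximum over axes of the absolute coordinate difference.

N2

d(R,N1) = max(5, 1) = 5
d(R,N2) = max(0, 2) = 2
d(R,N3) = max(10, 2) = 10
d(R,N4) = max(6, 1) = 6
d(R,N5) = max(0, 3) = 3
d(R,N6) = max(6, 1) = 6
d(R,N7) = max(2, 7) = 7
d(R,N8) = max(1, 6) = 6
d(R,N9) = max(12, 9) = 12
d(R, N10) = max(4, 6) = 6
d(R, N11) = max(0, 5) = 5
The smallest is to N2, so R lies in the Voronoi region of N2.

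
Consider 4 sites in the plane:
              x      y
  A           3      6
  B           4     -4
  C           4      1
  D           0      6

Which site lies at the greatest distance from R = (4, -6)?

D

Squared Euclidean distances:
|RA|² = (4−3)² + (-6−6)² = 1 + 144 = 145
|RB|² = (4−4)² + (-6−(-4))² = 0 + 4 = 4
|RC|² = (4−4)² + (-6−1)² = 0 + 49 = 49
|RD|² = (4−0)² + (-6−6)² = 16 + 144 = 160
The largest is to D.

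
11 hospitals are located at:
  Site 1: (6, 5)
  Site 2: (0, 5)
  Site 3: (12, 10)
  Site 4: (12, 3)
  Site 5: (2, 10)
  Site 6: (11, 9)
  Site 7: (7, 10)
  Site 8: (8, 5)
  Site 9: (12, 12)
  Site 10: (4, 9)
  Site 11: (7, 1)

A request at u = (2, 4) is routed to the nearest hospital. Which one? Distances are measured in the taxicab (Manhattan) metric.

Site 2

d(u, Site 1) = |2−6| + |4−5| = 4 + 1 = 5
d(u, Site 2) = |2−0| + |4−5| = 2 + 1 = 3
d(u, Site 3) = |2−12| + |4−10| = 10 + 6 = 16
d(u, Site 4) = |2−12| + |4−3| = 10 + 1 = 11
d(u, Site 5) = |2−2| + |4−10| = 0 + 6 = 6
d(u, Site 6) = |2−11| + |4−9| = 9 + 5 = 14
d(u, Site 7) = |2−7| + |4−10| = 5 + 6 = 11
d(u, Site 8) = |2−8| + |4−5| = 6 + 1 = 7
d(u, Site 9) = |2−12| + |4−12| = 10 + 8 = 18
d(u, Site 10) = |2−4| + |4−9| = 2 + 5 = 7
d(u, Site 11) = |2−7| + |4−1| = 5 + 3 = 8
Minimum is at Site 2.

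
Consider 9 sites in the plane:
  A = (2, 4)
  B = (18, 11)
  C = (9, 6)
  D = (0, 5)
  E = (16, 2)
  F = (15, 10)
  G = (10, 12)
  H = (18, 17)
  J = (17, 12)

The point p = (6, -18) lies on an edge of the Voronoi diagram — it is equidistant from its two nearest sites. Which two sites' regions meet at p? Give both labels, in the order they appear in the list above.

A and E

Squared distances from p to each site:
|pA|² = (6−2)² + (-18−4)² = 16 + 484 = 500
|pB|² = (6−18)² + (-18−11)² = 144 + 841 = 985
|pC|² = (6−9)² + (-18−6)² = 9 + 576 = 585
|pD|² = (6−0)² + (-18−5)² = 36 + 529 = 565
|pE|² = (6−16)² + (-18−2)² = 100 + 400 = 500
|pF|² = (6−15)² + (-18−10)² = 81 + 784 = 865
|pG|² = (6−10)² + (-18−12)² = 16 + 900 = 916
|pH|² = (6−18)² + (-18−17)² = 144 + 1225 = 1369
|pJ|² = (6−17)² + (-18−12)² = 121 + 900 = 1021
p is equidistant from A and E (both at squared distance 500), and every other site is strictly farther — so p lies on the A–E Voronoi edge.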